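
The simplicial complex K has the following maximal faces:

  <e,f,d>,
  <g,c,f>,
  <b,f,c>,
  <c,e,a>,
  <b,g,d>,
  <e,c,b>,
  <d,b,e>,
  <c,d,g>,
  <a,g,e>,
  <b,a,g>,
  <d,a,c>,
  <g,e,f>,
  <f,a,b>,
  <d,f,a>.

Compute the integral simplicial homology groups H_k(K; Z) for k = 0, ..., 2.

Take the total order a < b < c < d < e < f < g on the vertex set. Then K (dimension 2) consists of the simplices:

  0-simplices (7): a, b, c, d, e, f, g
  1-simplices (21): ab, ac, ad, ae, af, ag, bc, bd, be, bf, bg, cd, ce, cf, cg, de, df, dg, ef, eg, fg
  2-simplices (14): abf, abg, acd, ace, adf, aeg, bce, bcf, bde, bdg, cdg, cfg, def, efg

giving chain groups C_0 ≅ Z^7, C_1 ≅ Z^21, C_2 ≅ Z^14.

The boundary map ∂_1: C_1 → C_0 maps an edge to its endpoints' difference, ∂[p,q] = q − p. For instance
  ∂ac = c − a.
The 7×21 boundary matrix has rank 6 and Smith normal form diag(1,1,1,1,1,1).

The boundary map ∂_2: C_2 → C_1 sends each 2-simplex [p,q,r] to [q,r] − [p,r] + [p,q]. For instance
  ∂cfg = fg − cg + cf,
  ∂acd = cd − ad + ac.
This gives a 21×14 integer matrix of rank 13; reducing to Smith normal form yields diagonal entries (1,1,1,1,1,1,1,1,1,1,1,1,1).

From H_k ≅ ker(∂_k) / im(∂_{k+1}) we obtain:

  H_0: rank C_0 − rank ∂_1 = 7 − 6 = 1, and the invariant factors of ∂_1 are all 1, so H_0 ≅ Z.
  H_1: rank ker ∂_1 − rank ∂_2 = (21 − 6) − 13 = 2, and the invariant factors of ∂_2 are all 1, so H_1 ≅ Z^2.
  H_2: rank ker ∂_2 − rank ∂_3 = (14 − 13) − 0 = 1, and there is no ∂_3, so H_2 ≅ Z.

H_0 = Z,  H_1 = Z^2,  H_2 = Z.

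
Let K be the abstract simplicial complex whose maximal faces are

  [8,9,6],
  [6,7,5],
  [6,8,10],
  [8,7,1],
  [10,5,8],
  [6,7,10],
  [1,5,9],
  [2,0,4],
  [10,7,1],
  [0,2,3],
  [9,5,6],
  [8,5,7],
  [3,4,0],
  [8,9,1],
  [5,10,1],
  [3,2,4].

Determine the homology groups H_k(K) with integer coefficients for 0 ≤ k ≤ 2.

K has 11 vertices, 24 edges, 16 triangles.
rank ∂_0 = 0, rank ∂_1 = 9 ⇒ b_0 = 11 − 0 − 9 = 2; all invariant factors of ∂_1 are 1 so no torsion. So H_0 ≅ Z^2.
rank ∂_1 = 9, rank ∂_2 = 15 ⇒ b_1 = 24 − 9 − 15 = 0; ∂_2 has invariant factor(s) [2] giving torsion. So H_1 ≅ Z/2.
rank ∂_2 = 15, rank ∂_3 = 0 ⇒ b_2 = 16 − 15 − 0 = 1. So H_2 ≅ Z.

H_0 ≅ Z^2,  H_1 ≅ Z/2,  H_2 ≅ Z.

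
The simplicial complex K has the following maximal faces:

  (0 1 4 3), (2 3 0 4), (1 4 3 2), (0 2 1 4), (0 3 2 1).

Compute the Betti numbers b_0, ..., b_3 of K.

b_0 = 1, b_1 = 0, b_2 = 0, b_3 = 1.

K has 5 vertices, 10 edges, 10 triangles, 5 3-simplices.
rank ∂_0 = 0, rank ∂_1 = 4 ⇒ b_0 = 5 − 0 − 4 = 1; all invariant factors of ∂_1 are 1 so no torsion. So H_0 = Z.
rank ∂_1 = 4, rank ∂_2 = 6 ⇒ b_1 = 10 − 4 − 6 = 0; all invariant factors of ∂_2 are 1 so no torsion. So H_1 = 0.
rank ∂_2 = 6, rank ∂_3 = 4 ⇒ b_2 = 10 − 6 − 4 = 0; all invariant factors of ∂_3 are 1 so no torsion. So H_2 = 0.
rank ∂_3 = 4, rank ∂_4 = 0 ⇒ b_3 = 5 − 4 − 0 = 1. So H_3 = Z.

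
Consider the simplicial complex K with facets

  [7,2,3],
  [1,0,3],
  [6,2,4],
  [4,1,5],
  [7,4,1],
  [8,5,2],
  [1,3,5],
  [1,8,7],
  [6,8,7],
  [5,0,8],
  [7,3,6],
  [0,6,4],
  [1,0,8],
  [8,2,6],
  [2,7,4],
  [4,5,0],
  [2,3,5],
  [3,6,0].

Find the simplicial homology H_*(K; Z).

Order the vertices as 0 < 1 < 2 < 3 < 4 < 5 < 6 < 7 < 8. Listing each simplex with vertices in this order, K has dimension 2 with simplices:

  0-simplices (9): [0], [1], [2], [3], [4], [5], [6], [7], [8]
  1-simplices (27): (27 of them)
  2-simplices (18): [0,1,3], [0,1,8], [0,3,6], [0,4,5], [0,4,6], [0,5,8], [1,3,5], [1,4,5], [1,4,7], [1,7,8], [2,3,5], [2,3,7], [2,4,6], [2,4,7], [2,5,8], [2,6,8], [3,6,7], [6,7,8]

so the chain groups are C_0 ≅ Z^9, C_1 ≅ Z^27, C_2 ≅ Z^18.

∂_1: C_1 → C_0 maps an edge to its endpoints' difference, ∂[p,q] = q − p. For instance
  ∂[0,1] = [1] − [0].
The 9×27 boundary matrix has rank 8 and Smith normal form diag(1,1,1,1,1,1,1,1).

The boundary map ∂_2: C_2 → C_1 acts by ∂[p,q,r] = [q,r] − [p,r] + [p,q]. For instance
  ∂[1,7,8] = [7,8] − [1,8] + [1,7],
  ∂[1,3,5] = [3,5] − [1,5] + [1,3].
The resulting 27×18 matrix has rank 18, and its Smith normal form has invariant factors (1,1,1,1,1,1,1,1,1,1,1,1,1,1,1,1,1,2).

Reading off H_k = ker ∂_k / im ∂_{k+1}:

  H_0: rank C_0 − rank ∂_1 = 9 − 8 = 1, and the invariant factors of ∂_1 are all 1, so H_0 = Z.
  H_1: rank ker ∂_1 − rank ∂_2 = (27 − 8) − 18 = 1, and ∂_2 has invariant factor 2 > 1, so H_1 = Z ⊕ Z/2.
  H_2: rank ker ∂_2 − rank ∂_3 = (18 − 18) − 0 = 0, and there is no ∂_3, so H_2 = 0.

(K is a triangulation of the Klein bottle.)

H_0 ≅ Z,  H_1 ≅ Z ⊕ Z/2,  H_2 = 0.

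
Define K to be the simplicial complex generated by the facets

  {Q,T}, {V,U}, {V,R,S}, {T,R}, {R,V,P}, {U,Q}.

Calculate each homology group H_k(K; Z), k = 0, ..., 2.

We work with the vertex ordering P < Q < R < S < T < U < V. The simplices of K, each written with vertices in increasing order, are:

  0-simplices (7): P, Q, R, S, T, U, V
  1-simplices (9): PR, PV, QT, QU, RS, RT, RV, SV, UV
  2-simplices (2): PRV, RSV

so the chain groups are C_0 ≅ Z^7, C_1 ≅ Z^9, C_2 ≅ Z^2.

Boundary ∂_1: C_1 → C_0 is given by ∂[p,q] = [q] − [p]. For instance
  ∂PR = R − P.
The 7×9 boundary matrix has rank 6 and Smith normal form diag(1,1,1,1,1,1).

The boundary map ∂_2: C_2 → C_1 sends each 2-simplex [p,q,r] to [q,r] − [p,r] + [p,q]. For instance
  ∂RSV = SV − RV + RS,
  ∂PRV = RV − PV + PR.
This gives a 9×2 integer matrix of rank 2; reducing to Smith normal form yields diagonal entries (1,1).

From H_k ≅ ker(∂_k) / im(∂_{k+1}) we obtain:

  H_0: rank C_0 − rank ∂_1 = 7 − 6 = 1, and the invariant factors of ∂_1 are all 1, so H_0 = Z.
  H_1: rank ker ∂_1 − rank ∂_2 = (9 − 6) − 2 = 1, and the invariant factors of ∂_2 are all 1, so H_1 = Z.
  H_2: rank ker ∂_2 − rank ∂_3 = (2 − 2) − 0 = 0, and there is no ∂_3, so H_2 = 0.

H_0 = Z,  H_1 = Z,  H_2 = 0.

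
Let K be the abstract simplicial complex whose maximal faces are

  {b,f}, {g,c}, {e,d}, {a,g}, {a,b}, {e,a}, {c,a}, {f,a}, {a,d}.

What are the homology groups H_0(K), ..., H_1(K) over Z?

H_0 = Z,  H_1 = Z^3.

Take the total order a < b < c < d < e < f < g on the vertex set. Then K (dimension 1) consists of the simplices:

  0-simplices (7): a, b, c, d, e, f, g
  1-simplices (9): ab, ac, ad, ae, af, ag, bf, cg, de

giving chain groups C_0 ≅ Z^7, C_1 ≅ Z^9.

Boundary ∂_1: C_1 → C_0 maps an edge to its endpoints' difference, ∂[p,q] = q − p. For instance
  ∂ad = d − a.
As a 7×9 matrix over Z this has rank 6, with invariant factors (1,1,1,1,1,1).

Computing H_k = (kernel of ∂_k) / (image of ∂_{k+1}):

  H_0: rank C_0 − rank ∂_1 = 7 − 6 = 1, and the invariant factors of ∂_1 are all 1, so H_0 ≅ Z.
  H_1: rank ker ∂_1 − rank ∂_2 = (9 − 6) − 0 = 3, and there is no ∂_2, so H_1 ≅ Z^3.

(K is a triangulation of a wedge of 3 circles.)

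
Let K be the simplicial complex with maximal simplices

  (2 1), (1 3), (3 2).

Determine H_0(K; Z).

H_0 ≅ Z.

Take the total order 1 < 2 < 3 on the vertex set. Then K (dimension 1) consists of the simplices:

  0-simplices (3): [1], [2], [3]
  1-simplices (3): [1,2], [1,3], [2,3]

Hence C_0 ≅ Z^3, C_1 ≅ Z^3.

∂_1: C_1 → C_0 maps an edge to its endpoints' difference, ∂[p,q] = q − p.
As a 3×3 matrix over Z this has rank 2, with invariant factors (1,1).

Computing H_k = (kernel of ∂_k) / (image of ∂_{k+1}):

  H_0: rank C_0 − rank ∂_1 = 3 − 2 = 1, and the invariant factors of ∂_1 are all 1, so H_0 = Z.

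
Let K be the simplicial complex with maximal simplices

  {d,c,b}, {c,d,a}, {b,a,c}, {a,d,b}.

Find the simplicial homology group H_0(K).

Take the total order a < b < c < d on the vertex set. Then K (dimension 2) consists of the simplices:

  0-simplices (4): a, b, c, d
  1-simplices (6): ab, ac, ad, bc, bd, cd
  2-simplices (4): abc, abd, acd, bcd

Hence C_0 ≅ Z^4, C_1 ≅ Z^6, C_2 ≅ Z^4.

The boundary map ∂_1: C_1 → C_0 sends each edge [p,q] (with p < q) to q − p. For instance
  ∂ab = b − a.
The resulting 4×6 matrix has rank 3, and its Smith normal form has invariant factors (1,1,1).

∂_2: C_2 → C_1 acts by ∂[p,q,r] = [q,r] − [p,r] + [p,q]. For instance
  ∂bcd = cd − bd + bc,
  ∂acd = cd − ad + ac.
This gives a 6×4 integer matrix of rank 3; reducing to Smith normal form yields diagonal entries (1,1,1).

Now H_k = ker ∂_k / im ∂_{k+1}, so:

  H_0: rank C_0 − rank ∂_1 = 4 − 3 = 1, and the invariant factors of ∂_1 are all 1, so H_0 ≅ Z.

H_0 = Z.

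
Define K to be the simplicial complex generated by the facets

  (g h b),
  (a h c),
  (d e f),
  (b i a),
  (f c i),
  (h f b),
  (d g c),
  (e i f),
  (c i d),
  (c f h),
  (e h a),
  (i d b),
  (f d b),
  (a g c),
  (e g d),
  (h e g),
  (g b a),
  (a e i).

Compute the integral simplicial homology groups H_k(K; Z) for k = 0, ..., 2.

H_0 = Z,  H_1 = Z ⊕ Z/2,  H_2 = 0.

Order the vertices as a < b < c < d < e < f < g < h < i. Listing each simplex with vertices in this order, K has dimension 2 with simplices:

  0-simplices (9): a, b, c, d, e, f, g, h, i
  1-simplices (27): ab, ac, ae, ag, ah, ai, bd, bf, bg, bh, bi, cd, cf, cg, ch, ci, de, df, dg, di, ef, eg, eh, ei, fh, fi, gh
  2-simplices (18): abg, abi, acg, ach, aeh, aei, bdf, bdi, bfh, bgh, cdg, cdi, cfh, cfi, def, deg, efi, egh

giving chain groups C_0 ≅ Z^9, C_1 ≅ Z^27, C_2 ≅ Z^18.

Boundary ∂_1: C_1 → C_0 maps an edge to its endpoints' difference, ∂[p,q] = q − p.
The resulting 9×27 matrix has rank 8, and its Smith normal form has invariant factors (1,1,1,1,1,1,1,1).

Boundary ∂_2: C_2 → C_1 sends each 2-simplex [p,q,r] to [q,r] − [p,r] + [p,q]. For instance
  ∂def = ef − df + de,
  ∂bdf = df − bf + bd.
The resulting 27×18 matrix has rank 18, and its Smith normal form has invariant factors (1,1,1,1,1,1,1,1,1,1,1,1,1,1,1,1,1,2).

From H_k ≅ ker(∂_k) / im(∂_{k+1}) we obtain:

  H_0: rank C_0 − rank ∂_1 = 9 − 8 = 1, and the invariant factors of ∂_1 are all 1, so H_0 ≅ Z.
  H_1: rank ker ∂_1 − rank ∂_2 = (27 − 8) − 18 = 1, and ∂_2 has invariant factor 2 > 1, so H_1 ≅ Z ⊕ Z/2.
  H_2: rank ker ∂_2 − rank ∂_3 = (18 − 18) − 0 = 0, and there is no ∂_3, so H_2 ≅ 0.

(K is a triangulation of the Klein bottle.)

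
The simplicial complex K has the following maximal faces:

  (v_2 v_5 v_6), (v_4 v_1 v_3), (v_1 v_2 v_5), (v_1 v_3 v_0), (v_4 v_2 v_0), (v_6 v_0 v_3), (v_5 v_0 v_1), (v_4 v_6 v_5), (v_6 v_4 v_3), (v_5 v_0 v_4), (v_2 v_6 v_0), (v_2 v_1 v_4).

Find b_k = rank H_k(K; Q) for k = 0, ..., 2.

Order the vertices as v_0 < v_1 < v_2 < v_3 < v_4 < v_5 < v_6. Listing each simplex with vertices in this order, K has dimension 2 with simplices:

  0-simplices (7): [v_0], [v_1], [v_2], [v_3], [v_4], [v_5], [v_6]
  1-simplices (18): (18 of them)
  2-simplices (12): (12 of them)

so the chain groups are C_0 ≅ Z^7, C_1 ≅ Z^18, C_2 ≅ Z^12.

The boundary map ∂_1: C_1 → C_0 is given by ∂[p,q] = [q] − [p]. For instance
  ∂[v_2,v_5] = [v_5] − [v_2].
The 7×18 boundary matrix has rank 6 and Smith normal form diag(1,1,1,1,1,1).

The boundary map ∂_2: C_2 → C_1 sends each 2-simplex [p,q,r] to [q,r] − [p,r] + [p,q]. For instance
  ∂[v_0,v_1,v_5] = [v_1,v_5] − [v_0,v_5] + [v_0,v_1],
  ∂[v_0,v_4,v_5] = [v_4,v_5] − [v_0,v_5] + [v_0,v_4].
As a 18×12 matrix over Z this has rank 12, with invariant factors (1,1,1,1,1,1,1,1,1,1,1,2).

Reading off H_k = ker ∂_k / im ∂_{k+1}:

  H_0: rank C_0 − rank ∂_1 = 7 − 6 = 1, and the invariant factors of ∂_1 are all 1, so H_0 = Z.
  H_1: rank ker ∂_1 − rank ∂_2 = (18 − 6) − 12 = 0, and ∂_2 has invariant factor 2 > 1, so H_1 = Z/2.
  H_2: rank ker ∂_2 − rank ∂_3 = (12 − 12) − 0 = 0, and there is no ∂_3, so H_2 = 0.

As a check, the Euler characteristic is 7 − 18 + 12 = 1, which agrees with 1 − 0 + 0 = 1.

Hence the Betti numbers are b_0 = 1, b_1 = 0, b_2 = 0.

b_0 = 1, b_1 = 0, b_2 = 0.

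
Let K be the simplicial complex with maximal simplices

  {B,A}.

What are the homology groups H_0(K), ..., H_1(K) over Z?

Take the total order A < B on the vertex set. Then K (dimension 1) consists of the simplices:

  0-simplices (2): A, B
  1-simplices (1): AB

Hence C_0 ≅ Z^2, C_1 ≅ Z^1.

∂_1: C_1 → C_0 is given by ∂[p,q] = [q] − [p].
The resulting 2×1 matrix has rank 1, and its Smith normal form has invariant factors (1).

Now H_k = ker ∂_k / im ∂_{k+1}, so:

  H_0: rank C_0 − rank ∂_1 = 2 − 1 = 1, and the invariant factors of ∂_1 are all 1, so H_0 = Z.
  H_1: rank ker ∂_1 − rank ∂_2 = (1 − 1) − 0 = 0, and there is no ∂_2, so H_1 = 0.

As a check, the Euler characteristic is 2 − 1 = 1, which agrees with 1 − 0 = 1.
(K is a triangulation of the 1-simplex.)

H_0 = Z,  H_1 = 0.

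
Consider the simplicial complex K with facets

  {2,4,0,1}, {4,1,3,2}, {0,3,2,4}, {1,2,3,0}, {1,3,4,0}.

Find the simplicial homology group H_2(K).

Order the vertices as 0 < 1 < 2 < 3 < 4. Listing each simplex with vertices in this order, K has dimension 3 with simplices:

  0-simplices (5): [0], [1], [2], [3], [4]
  1-simplices (10): [0,1], [0,2], [0,3], [0,4], [1,2], [1,3], [1,4], [2,3], [2,4], [3,4]
  2-simplices (10): [0,1,2], [0,1,3], [0,1,4], [0,2,3], [0,2,4], [0,3,4], [1,2,3], [1,2,4], [1,3,4], [2,3,4]
  3-simplices (5): [0,1,2,3], [0,1,2,4], [0,1,3,4], [0,2,3,4], [1,2,3,4]

Hence C_0 ≅ Z^5, C_1 ≅ Z^10, C_2 ≅ Z^10, C_3 ≅ Z^5.

∂_1: C_1 → C_0 maps an edge to its endpoints' difference, ∂[p,q] = q − p.
This gives a 5×10 integer matrix of rank 4; reducing to Smith normal form yields diagonal entries (1,1,1,1).

The boundary map ∂_2: C_2 → C_1 maps a triangle to the signed sum of its edges. For instance
  ∂[1,2,3] = [2,3] − [1,3] + [1,2],
  ∂[0,2,3] = [2,3] − [0,3] + [0,2].
The resulting 10×10 matrix has rank 6, and its Smith normal form has invariant factors (1,1,1,1,1,1).

The boundary map ∂_3: C_3 → C_2 sends each 3-simplex σ to the alternating sum Σ_i (−1)^i (σ with its i-th vertex removed). For instance
  ∂[0,2,3,4] = [2,3,4] − [0,3,4] + [0,2,4] − [0,2,3],
  ∂[1,2,3,4] = [2,3,4] − [1,3,4] + [1,2,4] − [1,2,3].
The 10×5 boundary matrix has rank 4 and Smith normal form diag(1,1,1,1).

Now H_k = ker ∂_k / im ∂_{k+1}, so:

  H_2: rank ker ∂_2 − rank ∂_3 = (10 − 6) − 4 = 0, and the invariant factors of ∂_3 are all 1, so H_2 ≅ 0.

H_2 = 0.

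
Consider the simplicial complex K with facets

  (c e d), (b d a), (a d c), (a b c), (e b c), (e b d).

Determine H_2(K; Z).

K has 5 vertices, 9 edges, 6 triangles.
rank ∂_2 = 5, rank ∂_3 = 0 ⇒ b_2 = 6 − 5 − 0 = 1. So H_2 ≅ Z.

H_2 = Z.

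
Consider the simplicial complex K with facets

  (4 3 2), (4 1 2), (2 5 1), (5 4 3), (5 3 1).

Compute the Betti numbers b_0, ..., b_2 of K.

b_0 = 1, b_1 = 1, b_2 = 0.

We work with the vertex ordering 1 < 2 < 3 < 4 < 5. The simplices of K, each written with vertices in increasing order, are:

  0-simplices (5): [1], [2], [3], [4], [5]
  1-simplices (10): [1,2], [1,3], [1,4], [1,5], [2,3], [2,4], [2,5], [3,4], [3,5], [4,5]
  2-simplices (5): [1,2,4], [1,2,5], [1,3,5], [2,3,4], [3,4,5]

giving chain groups C_0 ≅ Z^5, C_1 ≅ Z^10, C_2 ≅ Z^5.

∂_1: C_1 → C_0 is given by ∂[p,q] = [q] − [p]. For instance
  ∂[1,2] = [2] − [1].
The 5×10 boundary matrix has rank 4 and Smith normal form diag(1,1,1,1).

Boundary ∂_2: C_2 → C_1 maps a triangle to the signed sum of its edges. For instance
  ∂[1,3,5] = [3,5] − [1,5] + [1,3],
  ∂[2,3,4] = [3,4] − [2,4] + [2,3].
This gives a 10×5 integer matrix of rank 5; reducing to Smith normal form yields diagonal entries (1,1,1,1,1).

From H_k ≅ ker(∂_k) / im(∂_{k+1}) we obtain:

  H_0: rank C_0 − rank ∂_1 = 5 − 4 = 1, and the invariant factors of ∂_1 are all 1, so H_0 = Z.
  H_1: rank ker ∂_1 − rank ∂_2 = (10 − 4) − 5 = 1, and the invariant factors of ∂_2 are all 1, so H_1 = Z.
  H_2: rank ker ∂_2 − rank ∂_3 = (5 − 5) − 0 = 0, and there is no ∂_3, so H_2 = 0.

Hence the Betti numbers are b_0 = 1, b_1 = 1, b_2 = 0.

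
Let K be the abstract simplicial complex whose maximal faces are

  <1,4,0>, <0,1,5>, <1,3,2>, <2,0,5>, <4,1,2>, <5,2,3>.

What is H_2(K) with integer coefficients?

We work with the vertex ordering 0 < 1 < 2 < 3 < 4 < 5. The simplices of K, each written with vertices in increasing order, are:

  0-simplices (6): [0], [1], [2], [3], [4], [5]
  1-simplices (12): [0,1], [0,2], [0,4], [0,5], [1,2], [1,3], [1,4], [1,5], [2,3], [2,4], [2,5], [3,5]
  2-simplices (6): [0,1,4], [0,1,5], [0,2,5], [1,2,3], [1,2,4], [2,3,5]

Hence C_0 ≅ Z^6, C_1 ≅ Z^12, C_2 ≅ Z^6.

∂_1: C_1 → C_0 sends each edge [p,q] (with p < q) to q − p.
This gives a 6×12 integer matrix of rank 5; reducing to Smith normal form yields diagonal entries (1,1,1,1,1).

The boundary map ∂_2: C_2 → C_1 maps a triangle to the signed sum of its edges. For instance
  ∂[2,3,5] = [3,5] − [2,5] + [2,3],
  ∂[0,1,5] = [1,5] − [0,5] + [0,1].
This gives a 12×6 integer matrix of rank 6; reducing to Smith normal form yields diagonal entries (1,1,1,1,1,1).

From H_k ≅ ker(∂_k) / im(∂_{k+1}) we obtain:

  H_2: rank ker ∂_2 − rank ∂_3 = (6 − 6) − 0 = 0, and there is no ∂_3, so H_2 = 0.

H_2 = 0.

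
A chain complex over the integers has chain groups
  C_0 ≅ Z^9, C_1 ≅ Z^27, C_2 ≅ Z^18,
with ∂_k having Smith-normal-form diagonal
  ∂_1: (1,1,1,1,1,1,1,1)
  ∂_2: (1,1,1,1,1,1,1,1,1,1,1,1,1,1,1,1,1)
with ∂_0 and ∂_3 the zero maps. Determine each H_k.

H_0 = Z,  H_1 = Z^2,  H_2 = Z.

H_0: b_0 = 9 − 0 − 8 = 1; torsion from ∂_1 factors > 1: none. So H_0 = Z.
H_1: b_1 = 27 − 8 − 17 = 2; torsion from ∂_2 factors > 1: none. So H_1 = Z^2.
H_2: b_2 = 18 − 17 − 0 = 1; torsion from ∂_3 factors > 1: none. So H_2 = Z.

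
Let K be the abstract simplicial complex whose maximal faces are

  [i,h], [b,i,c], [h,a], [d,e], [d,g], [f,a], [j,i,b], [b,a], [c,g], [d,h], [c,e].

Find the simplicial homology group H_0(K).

Take the total order a < b < c < d < e < f < g < h < i < j on the vertex set. Then K (dimension 2) consists of the simplices:

  0-simplices (10): a, b, c, d, e, f, g, h, i, j
  1-simplices (14): ab, af, ah, bc, bi, bj, ce, cg, ci, de, dg, dh, hi, ij
  2-simplices (2): bci, bij

giving chain groups C_0 ≅ Z^10, C_1 ≅ Z^14, C_2 ≅ Z^2.

The boundary map ∂_1: C_1 → C_0 sends each edge [p,q] (with p < q) to q − p. For instance
  ∂cg = g − c.
This gives a 10×14 integer matrix of rank 9; reducing to Smith normal form yields diagonal entries (1,1,1,1,1,1,1,1,1).

The boundary map ∂_2: C_2 → C_1 sends each 2-simplex [p,q,r] to [q,r] − [p,r] + [p,q]. For instance
  ∂bci = ci − bi + bc,
  ∂bij = ij − bj + bi.
The resulting 14×2 matrix has rank 2, and its Smith normal form has invariant factors (1,1).

Reading off H_k = ker ∂_k / im ∂_{k+1}:

  H_0: rank C_0 − rank ∂_1 = 10 − 9 = 1, and the invariant factors of ∂_1 are all 1, so H_0 ≅ Z.

H_0 = Z.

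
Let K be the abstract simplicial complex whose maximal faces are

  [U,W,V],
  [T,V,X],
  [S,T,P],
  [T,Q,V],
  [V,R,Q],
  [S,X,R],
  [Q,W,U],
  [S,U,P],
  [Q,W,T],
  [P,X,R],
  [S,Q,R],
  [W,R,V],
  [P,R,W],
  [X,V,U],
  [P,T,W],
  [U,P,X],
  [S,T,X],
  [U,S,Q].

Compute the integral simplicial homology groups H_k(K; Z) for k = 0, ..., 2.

Fix the vertex order P < Q < R < S < T < U < V < W < X and write every simplex with vertices in increasing order. Then dim K = 2 and the simplices of K are:

  0-simplices (9): P, Q, R, S, T, U, V, W, X
  1-simplices (27): PR, PS, PT, PU, PW, PX, QR, QS, QT, QU, QV, QW, RS, RV, RW, RX, ST, SU, SX, TV, TW, TX, UV, UW, UX, VW, VX
  2-simplices (18): PRW, PRX, PST, PSU, PTW, PUX, QRS, QRV, QSU, QTV, QTW, QUW, RSX, RVW, STX, TVX, UVW, UVX

Hence C_0 ≅ Z^9, C_1 ≅ Z^27, C_2 ≅ Z^18.

Boundary ∂_1: C_1 → C_0 is given by ∂[p,q] = [q] − [p]. For instance
  ∂PW = W − P.
The resulting 9×27 matrix has rank 8, and its Smith normal form has invariant factors (1,1,1,1,1,1,1,1).

∂_2: C_2 → C_1 sends each 2-simplex [p,q,r] to [q,r] − [p,r] + [p,q]. For instance
  ∂QTW = TW − QW + QT,
  ∂QSU = SU − QU + QS.
This gives a 27×18 integer matrix of rank 18; reducing to Smith normal form yields diagonal entries (1,1,1,1,1,1,1,1,1,1,1,1,1,1,1,1,1,2).

Computing H_k = (kernel of ∂_k) / (image of ∂_{k+1}):

  H_0: rank C_0 − rank ∂_1 = 9 − 8 = 1, and the invariant factors of ∂_1 are all 1, so H_0 = Z.
  H_1: rank ker ∂_1 − rank ∂_2 = (27 − 8) − 18 = 1, and ∂_2 has invariant factor 2 > 1, so H_1 = Z ⊕ Z/2Z.
  H_2: rank ker ∂_2 − rank ∂_3 = (18 − 18) − 0 = 0, and there is no ∂_3, so H_2 = 0.

As a check, the Euler characteristic is 9 − 27 + 18 = 0, which agrees with 1 − 1 + 0 = 0.
(K is a triangulation of the Klein bottle.)

H_0 = Z,  H_1 = Z ⊕ Z/2Z,  H_2 = 0.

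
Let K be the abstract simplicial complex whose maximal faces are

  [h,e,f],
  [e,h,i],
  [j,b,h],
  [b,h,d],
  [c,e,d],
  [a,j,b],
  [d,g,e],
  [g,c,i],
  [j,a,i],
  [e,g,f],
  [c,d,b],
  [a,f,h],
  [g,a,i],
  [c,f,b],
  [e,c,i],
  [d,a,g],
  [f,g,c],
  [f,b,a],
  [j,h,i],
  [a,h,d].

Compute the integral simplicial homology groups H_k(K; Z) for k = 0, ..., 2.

H_0 = Z,  H_1 = Z ⊕ Z_2,  H_2 = 0.

Order the vertices as a < b < c < d < e < f < g < h < i < j. Listing each simplex with vertices in this order, K has dimension 2 with simplices:

  0-simplices (10): a, b, c, d, e, f, g, h, i, j
  1-simplices (30): ab, ad, af, ag, ah, ai, aj, bc, bd, bf, bh, bj, cd, ce, cf, cg, ci, de, dg, dh, ef, eg, eh, ei, fg, fh, gi, hi, hj, ij
  2-simplices (20): abf, abj, adg, adh, afh, agi, aij, bcd, bcf, bdh, bhj, cde, cei, cfg, cgi, deg, efg, efh, ehi, hij

giving chain groups C_0 ≅ Z^10, C_1 ≅ Z^30, C_2 ≅ Z^20.

Boundary ∂_1: C_1 → C_0 sends each edge [p,q] (with p < q) to q − p. For instance
  ∂hi = i − h.
As a 10×30 matrix over Z this has rank 9, with invariant factors (1,1,1,1,1,1,1,1,1).

Boundary ∂_2: C_2 → C_1 acts by ∂[p,q,r] = [q,r] − [p,r] + [p,q]. For instance
  ∂cde = de − ce + cd,
  ∂abf = bf − af + ab.
This gives a 30×20 integer matrix of rank 20; reducing to Smith normal form yields diagonal entries (1,1,1,1,1,1,1,1,1,1,1,1,1,1,1,1,1,1,1,2).

Computing H_k = (kernel of ∂_k) / (image of ∂_{k+1}):

  H_0: rank C_0 − rank ∂_1 = 10 − 9 = 1, and the invariant factors of ∂_1 are all 1, so H_0 = Z.
  H_1: rank ker ∂_1 − rank ∂_2 = (30 − 9) − 20 = 1, and ∂_2 has invariant factor 2 > 1, so H_1 = Z ⊕ Z_2.
  H_2: rank ker ∂_2 − rank ∂_3 = (20 − 20) − 0 = 0, and there is no ∂_3, so H_2 = 0.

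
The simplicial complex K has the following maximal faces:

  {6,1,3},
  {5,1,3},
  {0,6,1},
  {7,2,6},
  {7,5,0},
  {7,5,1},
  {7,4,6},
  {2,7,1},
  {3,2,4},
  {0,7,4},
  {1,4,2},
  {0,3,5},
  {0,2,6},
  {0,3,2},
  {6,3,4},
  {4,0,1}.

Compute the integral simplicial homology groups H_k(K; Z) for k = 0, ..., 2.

H_0 = Z,  H_1 = Z^2,  H_2 = Z.

Fix the vertex order 0 < 1 < 2 < 3 < 4 < 5 < 6 < 7 and write every simplex with vertices in increasing order. Then dim K = 2 and the simplices of K are:

  0-simplices (8): [0], [1], [2], [3], [4], [5], [6], [7]
  1-simplices (24): (24 of them)
  2-simplices (16): [0,1,4], [0,1,6], [0,2,3], [0,2,6], [0,3,5], [0,4,7], [0,5,7], [1,2,4], [1,2,7], [1,3,5], [1,3,6], [1,5,7], [2,3,4], [2,6,7], [3,4,6], [4,6,7]

so the chain groups are C_0 ≅ Z^8, C_1 ≅ Z^24, C_2 ≅ Z^16.

The boundary map ∂_1: C_1 → C_0 maps an edge to its endpoints' difference, ∂[p,q] = q − p.
The resulting 8×24 matrix has rank 7, and its Smith normal form has invariant factors (1,1,1,1,1,1,1).

The boundary map ∂_2: C_2 → C_1 maps a triangle to the signed sum of its edges. For instance
  ∂[4,6,7] = [6,7] − [4,7] + [4,6],
  ∂[1,2,7] = [2,7] − [1,7] + [1,2].
The resulting 24×16 matrix has rank 15, and its Smith normal form has invariant factors (1,1,1,1,1,1,1,1,1,1,1,1,1,1,1).

Computing H_k = (kernel of ∂_k) / (image of ∂_{k+1}):

  H_0: rank C_0 − rank ∂_1 = 8 − 7 = 1, and the invariant factors of ∂_1 are all 1, so H_0 = Z.
  H_1: rank ker ∂_1 − rank ∂_2 = (24 − 7) − 15 = 2, and the invariant factors of ∂_2 are all 1, so H_1 = Z^2.
  H_2: rank ker ∂_2 − rank ∂_3 = (16 − 15) − 0 = 1, and there is no ∂_3, so H_2 = Z.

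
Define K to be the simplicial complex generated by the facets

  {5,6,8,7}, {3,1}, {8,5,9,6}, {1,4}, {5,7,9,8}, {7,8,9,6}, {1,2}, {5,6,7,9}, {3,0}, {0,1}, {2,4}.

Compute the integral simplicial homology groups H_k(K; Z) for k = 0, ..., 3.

H_0 ≅ Z^2,  H_1 ≅ Z^2,  H_2 = 0,  H_3 ≅ Z.

K has 10 vertices, 16 edges, 10 triangles, 5 3-simplices.
rank ∂_0 = 0, rank ∂_1 = 8 ⇒ b_0 = 10 − 0 − 8 = 2; all invariant factors of ∂_1 are 1 so no torsion. So H_0 = Z^2.
rank ∂_1 = 8, rank ∂_2 = 6 ⇒ b_1 = 16 − 8 − 6 = 2; all invariant factors of ∂_2 are 1 so no torsion. So H_1 = Z^2.
rank ∂_2 = 6, rank ∂_3 = 4 ⇒ b_2 = 10 − 6 − 4 = 0; all invariant factors of ∂_3 are 1 so no torsion. So H_2 = 0.
rank ∂_3 = 4, rank ∂_4 = 0 ⇒ b_3 = 5 − 4 − 0 = 1. So H_3 = Z.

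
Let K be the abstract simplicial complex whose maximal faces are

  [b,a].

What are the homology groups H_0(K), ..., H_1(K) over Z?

Take the total order a < b on the vertex set. Then K (dimension 1) consists of the simplices:

  0-simplices (2): a, b
  1-simplices (1): ab

so the chain groups are C_0 ≅ Z^2, C_1 ≅ Z^1.

The boundary map ∂_1: C_1 → C_0 sends each edge [p,q] (with p < q) to q − p. For instance
  ∂ab = b − a.
The resulting 2×1 matrix has rank 1, and its Smith normal form has invariant factors (1).

Reading off H_k = ker ∂_k / im ∂_{k+1}:

  H_0: rank C_0 − rank ∂_1 = 2 − 1 = 1, and the invariant factors of ∂_1 are all 1, so H_0 = Z.
  H_1: rank ker ∂_1 − rank ∂_2 = (1 − 1) − 0 = 0, and there is no ∂_2, so H_1 = 0.

(K is a triangulation of the 1-simplex.)

H_0 = Z,  H_1 = 0.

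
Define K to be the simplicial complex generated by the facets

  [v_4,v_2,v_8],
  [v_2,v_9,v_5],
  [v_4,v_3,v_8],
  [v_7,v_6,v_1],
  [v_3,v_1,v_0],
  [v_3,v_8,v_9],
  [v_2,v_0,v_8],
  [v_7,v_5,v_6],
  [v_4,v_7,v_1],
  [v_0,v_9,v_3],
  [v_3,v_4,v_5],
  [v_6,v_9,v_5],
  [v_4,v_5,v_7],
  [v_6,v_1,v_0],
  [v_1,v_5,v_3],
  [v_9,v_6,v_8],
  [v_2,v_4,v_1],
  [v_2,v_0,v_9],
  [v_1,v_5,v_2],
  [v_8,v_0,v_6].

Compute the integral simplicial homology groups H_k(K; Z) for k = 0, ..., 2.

Take the total order v_0 < v_1 < v_2 < v_3 < v_4 < v_5 < v_6 < v_7 < v_8 < v_9 on the vertex set. Then K (dimension 2) consists of the simplices:

  0-simplices (10): [v_0], [v_1], [v_2], [v_3], [v_4], [v_5], [v_6], [v_7], [v_8], [v_9]
  1-simplices (30): (30 of them)
  2-simplices (20): (20 of them)

so the chain groups are C_0 ≅ Z^10, C_1 ≅ Z^30, C_2 ≅ Z^20.

∂_1: C_1 → C_0 is given by ∂[p,q] = [q] − [p]. For instance
  ∂[v_4,v_7] = [v_7] − [v_4].
As a 10×30 matrix over Z this has rank 9, with invariant factors (1,1,1,1,1,1,1,1,1).

∂_2: C_2 → C_1 sends each 2-simplex [p,q,r] to [q,r] − [p,r] + [p,q]. For instance
  ∂[v_1,v_2,v_4] = [v_2,v_4] − [v_1,v_4] + [v_1,v_2],
  ∂[v_3,v_4,v_5] = [v_4,v_5] − [v_3,v_5] + [v_3,v_4].
As a 30×20 matrix over Z this has rank 20, with invariant factors (1,1,1,1,1,1,1,1,1,1,1,1,1,1,1,1,1,1,1,2).

Computing H_k = (kernel of ∂_k) / (image of ∂_{k+1}):

  H_0: rank C_0 − rank ∂_1 = 10 − 9 = 1, and the invariant factors of ∂_1 are all 1, so H_0 ≅ Z.
  H_1: rank ker ∂_1 − rank ∂_2 = (30 − 9) − 20 = 1, and ∂_2 has invariant factor 2 > 1, so H_1 ≅ Z × Z/2.
  H_2: rank ker ∂_2 − rank ∂_3 = (20 − 20) − 0 = 0, and there is no ∂_3, so H_2 ≅ 0.

(K is a triangulation of the Klein bottle.)

H_0 ≅ Z,  H_1 ≅ Z × Z/2,  H_2 = 0.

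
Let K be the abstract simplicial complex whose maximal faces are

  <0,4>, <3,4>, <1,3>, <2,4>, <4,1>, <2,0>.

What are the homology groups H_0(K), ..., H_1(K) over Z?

H_0 ≅ Z,  H_1 ≅ Z^2.

K has 5 vertices, 6 edges.
rank ∂_0 = 0, rank ∂_1 = 4 ⇒ b_0 = 5 − 0 − 4 = 1; all invariant factors of ∂_1 are 1 so no torsion. So H_0 ≅ Z.
rank ∂_1 = 4, rank ∂_2 = 0 ⇒ b_1 = 6 − 4 − 0 = 2. So H_1 ≅ Z^2.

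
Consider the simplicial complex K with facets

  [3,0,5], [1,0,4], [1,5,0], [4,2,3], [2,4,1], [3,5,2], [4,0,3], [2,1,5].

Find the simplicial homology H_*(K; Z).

H_0 ≅ Z,  H_1 = 0,  H_2 ≅ Z.

Order the vertices as 0 < 1 < 2 < 3 < 4 < 5. Listing each simplex with vertices in this order, K has dimension 2 with simplices:

  0-simplices (6): [0], [1], [2], [3], [4], [5]
  1-simplices (12): [0,1], [0,3], [0,4], [0,5], [1,2], [1,4], [1,5], [2,3], [2,4], [2,5], [3,4], [3,5]
  2-simplices (8): [0,1,4], [0,1,5], [0,3,4], [0,3,5], [1,2,4], [1,2,5], [2,3,4], [2,3,5]

so the chain groups are C_0 ≅ Z^6, C_1 ≅ Z^12, C_2 ≅ Z^8.

Boundary ∂_1: C_1 → C_0 sends each edge [p,q] (with p < q) to q − p.
The 6×12 boundary matrix has rank 5 and Smith normal form diag(1,1,1,1,1).

∂_2: C_2 → C_1 sends each 2-simplex [p,q,r] to [q,r] − [p,r] + [p,q]. For instance
  ∂[1,2,5] = [2,5] − [1,5] + [1,2],
  ∂[0,3,4] = [3,4] − [0,4] + [0,3].
This gives a 12×8 integer matrix of rank 7; reducing to Smith normal form yields diagonal entries (1,1,1,1,1,1,1).

Reading off H_k = ker ∂_k / im ∂_{k+1}:

  H_0: rank C_0 − rank ∂_1 = 6 − 5 = 1, and the invariant factors of ∂_1 are all 1, so H_0 ≅ Z.
  H_1: rank ker ∂_1 − rank ∂_2 = (12 − 5) − 7 = 0, and the invariant factors of ∂_2 are all 1, so H_1 ≅ 0.
  H_2: rank ker ∂_2 − rank ∂_3 = (8 − 7) − 0 = 1, and there is no ∂_3, so H_2 ≅ Z.

As a check, the Euler characteristic is 6 − 12 + 8 = 2, which agrees with 1 − 0 + 1 = 2.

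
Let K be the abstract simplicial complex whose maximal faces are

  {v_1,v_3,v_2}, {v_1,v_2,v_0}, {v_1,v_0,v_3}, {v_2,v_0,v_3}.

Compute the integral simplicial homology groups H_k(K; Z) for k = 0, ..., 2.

Fix the vertex order v_0 < v_1 < v_2 < v_3 and write every simplex with vertices in increasing order. Then dim K = 2 and the simplices of K are:

  0-simplices (4): [v_0], [v_1], [v_2], [v_3]
  1-simplices (6): [v_0,v_1], [v_0,v_2], [v_0,v_3], [v_1,v_2], [v_1,v_3], [v_2,v_3]
  2-simplices (4): [v_0,v_1,v_2], [v_0,v_1,v_3], [v_0,v_2,v_3], [v_1,v_2,v_3]

giving chain groups C_0 ≅ Z^4, C_1 ≅ Z^6, C_2 ≅ Z^4.

The boundary map ∂_1: C_1 → C_0 is given by ∂[p,q] = [q] − [p]. For instance
  ∂[v_0,v_3] = [v_3] − [v_0].
The 4×6 boundary matrix has rank 3 and Smith normal form diag(1,1,1).

Boundary ∂_2: C_2 → C_1 sends each 2-simplex [p,q,r] to [q,r] − [p,r] + [p,q]. For instance
  ∂[v_0,v_1,v_2] = [v_1,v_2] − [v_0,v_2] + [v_0,v_1],
  ∂[v_1,v_2,v_3] = [v_2,v_3] − [v_1,v_3] + [v_1,v_2].
As a 6×4 matrix over Z this has rank 3, with invariant factors (1,1,1).

Reading off H_k = ker ∂_k / im ∂_{k+1}:

  H_0: rank C_0 − rank ∂_1 = 4 − 3 = 1, and the invariant factors of ∂_1 are all 1, so H_0 ≅ Z.
  H_1: rank ker ∂_1 − rank ∂_2 = (6 − 3) − 3 = 0, and the invariant factors of ∂_2 are all 1, so H_1 ≅ 0.
  H_2: rank ker ∂_2 − rank ∂_3 = (4 − 3) − 0 = 1, and there is no ∂_3, so H_2 ≅ Z.

H_0 ≅ Z,  H_1 = 0,  H_2 ≅ Z.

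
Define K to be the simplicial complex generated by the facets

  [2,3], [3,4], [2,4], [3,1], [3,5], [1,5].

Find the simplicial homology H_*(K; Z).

Take the total order 1 < 2 < 3 < 4 < 5 on the vertex set. Then K (dimension 1) consists of the simplices:

  0-simplices (5): [1], [2], [3], [4], [5]
  1-simplices (6): [1,3], [1,5], [2,3], [2,4], [3,4], [3,5]

giving chain groups C_0 ≅ Z^5, C_1 ≅ Z^6.

∂_1: C_1 → C_0 sends each edge [p,q] (with p < q) to q − p. For instance
  ∂[2,4] = [4] − [2].
As a 5×6 matrix over Z this has rank 4, with invariant factors (1,1,1,1).

Computing H_k = (kernel of ∂_k) / (image of ∂_{k+1}):

  H_0: rank C_0 − rank ∂_1 = 5 − 4 = 1, and the invariant factors of ∂_1 are all 1, so H_0 = Z.
  H_1: rank ker ∂_1 − rank ∂_2 = (6 − 4) − 0 = 2, and there is no ∂_2, so H_1 = Z^2.

(K is a triangulation of a wedge of 2 circles.)

H_0 ≅ Z,  H_1 ≅ Z^2.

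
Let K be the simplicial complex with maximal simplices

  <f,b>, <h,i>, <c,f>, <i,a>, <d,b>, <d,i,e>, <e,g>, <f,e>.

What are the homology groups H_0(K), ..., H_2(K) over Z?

H_0 = Z,  H_1 = Z,  H_2 = 0.

Take the total order a < b < c < d < e < f < g < h < i on the vertex set. Then K (dimension 2) consists of the simplices:

  0-simplices (9): a, b, c, d, e, f, g, h, i
  1-simplices (10): ai, bd, bf, cf, de, di, ef, eg, ei, hi
  2-simplices (1): dei

Hence C_0 ≅ Z^9, C_1 ≅ Z^10, C_2 ≅ Z^1.

The boundary map ∂_1: C_1 → C_0 is given by ∂[p,q] = [q] − [p]. For instance
  ∂cf = f − c.
This gives a 9×10 integer matrix of rank 8; reducing to Smith normal form yields diagonal entries (1,1,1,1,1,1,1,1).

The boundary map ∂_2: C_2 → C_1 sends each 2-simplex [p,q,r] to [q,r] − [p,r] + [p,q]. For instance
  ∂dei = ei − di + de.
This gives a 10×1 integer matrix of rank 1; reducing to Smith normal form yields diagonal entries (1).

Now H_k = ker ∂_k / im ∂_{k+1}, so:

  H_0: rank C_0 − rank ∂_1 = 9 − 8 = 1, and the invariant factors of ∂_1 are all 1, so H_0 ≅ Z.
  H_1: rank ker ∂_1 − rank ∂_2 = (10 − 8) − 1 = 1, and the invariant factors of ∂_2 are all 1, so H_1 ≅ Z.
  H_2: rank ker ∂_2 − rank ∂_3 = (1 − 1) − 0 = 0, and there is no ∂_3, so H_2 ≅ 0.

As a check, the Euler characteristic is 9 − 10 + 1 = 0, which agrees with 1 − 1 + 0 = 0.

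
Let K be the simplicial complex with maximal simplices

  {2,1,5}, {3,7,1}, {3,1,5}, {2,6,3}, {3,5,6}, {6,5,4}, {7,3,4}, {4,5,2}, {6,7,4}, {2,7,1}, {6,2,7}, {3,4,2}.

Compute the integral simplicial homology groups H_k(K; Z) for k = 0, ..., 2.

H_0 = Z,  H_1 = Z/2,  H_2 = 0.

Take the total order 1 < 2 < 3 < 4 < 5 < 6 < 7 on the vertex set. Then K (dimension 2) consists of the simplices:

  0-simplices (7): [1], [2], [3], [4], [5], [6], [7]
  1-simplices (18): [1,2], [1,3], [1,5], [1,7], [2,3], [2,4], [2,5], [2,6], [2,7], [3,4], [3,5], [3,6], [3,7], [4,5], [4,6], [4,7], [5,6], [6,7]
  2-simplices (12): [1,2,5], [1,2,7], [1,3,5], [1,3,7], [2,3,4], [2,3,6], [2,4,5], [2,6,7], [3,4,7], [3,5,6], [4,5,6], [4,6,7]

giving chain groups C_0 ≅ Z^7, C_1 ≅ Z^18, C_2 ≅ Z^12.

Boundary ∂_1: C_1 → C_0 maps an edge to its endpoints' difference, ∂[p,q] = q − p.
As a 7×18 matrix over Z this has rank 6, with invariant factors (1,1,1,1,1,1).

The boundary map ∂_2: C_2 → C_1 acts by ∂[p,q,r] = [q,r] − [p,r] + [p,q]. For instance
  ∂[3,4,7] = [4,7] − [3,7] + [3,4],
  ∂[2,3,6] = [3,6] − [2,6] + [2,3].
This gives a 18×12 integer matrix of rank 12; reducing to Smith normal form yields diagonal entries (1,1,1,1,1,1,1,1,1,1,1,2).

Reading off H_k = ker ∂_k / im ∂_{k+1}:

  H_0: rank C_0 − rank ∂_1 = 7 − 6 = 1, and the invariant factors of ∂_1 are all 1, so H_0 = Z.
  H_1: rank ker ∂_1 − rank ∂_2 = (18 − 6) − 12 = 0, and ∂_2 has invariant factor 2 > 1, so H_1 = Z/2.
  H_2: rank ker ∂_2 − rank ∂_3 = (12 − 12) − 0 = 0, and there is no ∂_3, so H_2 = 0.

As a check, the Euler characteristic is 7 − 18 + 12 = 1, which agrees with 1 − 0 + 0 = 1.
(K is a triangulation of the real projective plane RP^2.)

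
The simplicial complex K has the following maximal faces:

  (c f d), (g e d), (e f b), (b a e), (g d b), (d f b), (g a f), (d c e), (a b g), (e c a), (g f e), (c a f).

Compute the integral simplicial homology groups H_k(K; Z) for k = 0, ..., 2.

H_0 ≅ Z,  H_1 ≅ Z_2,  H_2 = 0.

Take the total order a < b < c < d < e < f < g on the vertex set. Then K (dimension 2) consists of the simplices:

  0-simplices (7): a, b, c, d, e, f, g
  1-simplices (18): ab, ac, ae, af, ag, bd, be, bf, bg, cd, ce, cf, de, df, dg, ef, eg, fg
  2-simplices (12): abe, abg, ace, acf, afg, bdf, bdg, bef, cde, cdf, deg, efg

Hence C_0 ≅ Z^7, C_1 ≅ Z^18, C_2 ≅ Z^12.

The boundary map ∂_1: C_1 → C_0 is given by ∂[p,q] = [q] − [p].
As a 7×18 matrix over Z this has rank 6, with invariant factors (1,1,1,1,1,1).

The boundary map ∂_2: C_2 → C_1 acts by ∂[p,q,r] = [q,r] − [p,r] + [p,q]. For instance
  ∂abe = be − ae + ab,
  ∂cdf = df − cf + cd.
This gives a 18×12 integer matrix of rank 12; reducing to Smith normal form yields diagonal entries (1,1,1,1,1,1,1,1,1,1,1,2).

From H_k ≅ ker(∂_k) / im(∂_{k+1}) we obtain:

  H_0: rank C_0 − rank ∂_1 = 7 − 6 = 1, and the invariant factors of ∂_1 are all 1, so H_0 ≅ Z.
  H_1: rank ker ∂_1 − rank ∂_2 = (18 − 6) − 12 = 0, and ∂_2 has invariant factor 2 > 1, so H_1 ≅ Z_2.
  H_2: rank ker ∂_2 − rank ∂_3 = (12 − 12) − 0 = 0, and there is no ∂_3, so H_2 ≅ 0.

As a check, the Euler characteristic is 7 − 18 + 12 = 1, which agrees with 1 − 0 + 0 = 1.
(K is a triangulation of the real projective plane RP^2.)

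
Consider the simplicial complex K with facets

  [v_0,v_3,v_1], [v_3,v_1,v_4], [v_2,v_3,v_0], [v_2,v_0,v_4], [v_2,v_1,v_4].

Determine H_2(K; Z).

H_2 = 0.

Order the vertices as v_0 < v_1 < v_2 < v_3 < v_4. Listing each simplex with vertices in this order, K has dimension 2 with simplices:

  0-simplices (5): [v_0], [v_1], [v_2], [v_3], [v_4]
  1-simplices (10): [v_0,v_1], [v_0,v_2], [v_0,v_3], [v_0,v_4], [v_1,v_2], [v_1,v_3], [v_1,v_4], [v_2,v_3], [v_2,v_4], [v_3,v_4]
  2-simplices (5): [v_0,v_1,v_3], [v_0,v_2,v_3], [v_0,v_2,v_4], [v_1,v_2,v_4], [v_1,v_3,v_4]

giving chain groups C_0 ≅ Z^5, C_1 ≅ Z^10, C_2 ≅ Z^5.

Boundary ∂_1: C_1 → C_0 is given by ∂[p,q] = [q] − [p].
The resulting 5×10 matrix has rank 4, and its Smith normal form has invariant factors (1,1,1,1).

The boundary map ∂_2: C_2 → C_1 maps a triangle to the signed sum of its edges. For instance
  ∂[v_1,v_3,v_4] = [v_3,v_4] − [v_1,v_4] + [v_1,v_3],
  ∂[v_0,v_1,v_3] = [v_1,v_3] − [v_0,v_3] + [v_0,v_1].
The 10×5 boundary matrix has rank 5 and Smith normal form diag(1,1,1,1,1).

Reading off H_k = ker ∂_k / im ∂_{k+1}:

  H_2: rank ker ∂_2 − rank ∂_3 = (5 − 5) − 0 = 0, and there is no ∂_3, so H_2 = 0.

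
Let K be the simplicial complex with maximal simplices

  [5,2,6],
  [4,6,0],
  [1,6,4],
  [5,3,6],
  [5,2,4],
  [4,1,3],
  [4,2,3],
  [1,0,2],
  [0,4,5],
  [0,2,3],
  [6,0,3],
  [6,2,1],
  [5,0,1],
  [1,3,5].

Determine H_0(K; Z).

Take the total order 0 < 1 < 2 < 3 < 4 < 5 < 6 on the vertex set. Then K (dimension 2) consists of the simplices:

  0-simplices (7): [0], [1], [2], [3], [4], [5], [6]
  1-simplices (21): [0,1], [0,2], [0,3], [0,4], [0,5], [0,6], [1,2], [1,3], [1,4], [1,5], [1,6], [2,3], [2,4], [2,5], [2,6], [3,4], [3,5], [3,6], [4,5], [4,6], [5,6]
  2-simplices (14): [0,1,2], [0,1,5], [0,2,3], [0,3,6], [0,4,5], [0,4,6], [1,2,6], [1,3,4], [1,3,5], [1,4,6], [2,3,4], [2,4,5], [2,5,6], [3,5,6]

so the chain groups are C_0 ≅ Z^7, C_1 ≅ Z^21, C_2 ≅ Z^14.

The boundary map ∂_1: C_1 → C_0 is given by ∂[p,q] = [q] − [p].
The resulting 7×21 matrix has rank 6, and its Smith normal form has invariant factors (1,1,1,1,1,1).

The boundary map ∂_2: C_2 → C_1 acts by ∂[p,q,r] = [q,r] − [p,r] + [p,q]. For instance
  ∂[0,1,5] = [1,5] − [0,5] + [0,1],
  ∂[1,3,4] = [3,4] − [1,4] + [1,3].
The 21×14 boundary matrix has rank 13 and Smith normal form diag(1,1,1,1,1,1,1,1,1,1,1,1,1).

Reading off H_k = ker ∂_k / im ∂_{k+1}:

  H_0: rank C_0 − rank ∂_1 = 7 − 6 = 1, and the invariant factors of ∂_1 are all 1, so H_0 ≅ Z.

H_0 ≅ Z.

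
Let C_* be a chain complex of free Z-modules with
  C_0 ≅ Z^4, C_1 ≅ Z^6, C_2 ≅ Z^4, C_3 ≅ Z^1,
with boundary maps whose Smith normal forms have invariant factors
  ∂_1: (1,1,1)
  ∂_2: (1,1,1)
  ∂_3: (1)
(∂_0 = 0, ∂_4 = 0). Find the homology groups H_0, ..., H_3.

H_0 = Z,  H_1 = 0,  H_2 = 0,  H_3 = 0.

H_0: b_0 = 4 − 0 − 3 = 1; torsion from ∂_1 factors > 1: none. So H_0 = Z.
H_1: b_1 = 6 − 3 − 3 = 0; torsion from ∂_2 factors > 1: none. So H_1 = 0.
H_2: b_2 = 4 − 3 − 1 = 0; torsion from ∂_3 factors > 1: none. So H_2 = 0.
H_3: b_3 = 1 − 1 − 0 = 0; torsion from ∂_4 factors > 1: none. So H_3 = 0.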